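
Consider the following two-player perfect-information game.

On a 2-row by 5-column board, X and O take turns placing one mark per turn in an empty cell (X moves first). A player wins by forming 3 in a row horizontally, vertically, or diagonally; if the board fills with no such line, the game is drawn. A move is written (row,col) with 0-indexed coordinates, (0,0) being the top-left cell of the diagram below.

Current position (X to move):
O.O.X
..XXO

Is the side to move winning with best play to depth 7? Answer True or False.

X winning at [O.O.X/..XXO]: True

p1 X@[O.O.X/..XXO]: (0,1)[OXO.X/..XXO]+0 (0,3)[O.OXX/..XXO]-1 (1,0)[O.O.X/X.XXO]-1 (1,1)[O.O.X/.XXXO]+1*
p2 O@[O.O.X/.XXXO] terminal -1; root [O.O.X/..XXO] d7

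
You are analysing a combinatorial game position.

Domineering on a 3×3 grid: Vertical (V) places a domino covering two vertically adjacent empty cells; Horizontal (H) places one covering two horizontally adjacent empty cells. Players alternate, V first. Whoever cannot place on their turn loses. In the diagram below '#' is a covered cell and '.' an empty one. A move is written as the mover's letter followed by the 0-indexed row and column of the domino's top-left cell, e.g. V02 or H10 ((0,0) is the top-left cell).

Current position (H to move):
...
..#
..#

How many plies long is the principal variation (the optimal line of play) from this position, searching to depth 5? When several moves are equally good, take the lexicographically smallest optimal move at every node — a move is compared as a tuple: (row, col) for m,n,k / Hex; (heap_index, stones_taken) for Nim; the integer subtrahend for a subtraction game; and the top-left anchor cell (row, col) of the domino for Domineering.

[.../..#/..#] H move#1: H00:-1/##./..#/..#, H01:-1/.##/..#/..#, H10:+1/.../###/..#*, H20:-1/.../..#/###
[.../###/..#] end (terminal -1, V#2); searched .../..#/..# to 5

PV length from [.../..#/..#]: 1 ply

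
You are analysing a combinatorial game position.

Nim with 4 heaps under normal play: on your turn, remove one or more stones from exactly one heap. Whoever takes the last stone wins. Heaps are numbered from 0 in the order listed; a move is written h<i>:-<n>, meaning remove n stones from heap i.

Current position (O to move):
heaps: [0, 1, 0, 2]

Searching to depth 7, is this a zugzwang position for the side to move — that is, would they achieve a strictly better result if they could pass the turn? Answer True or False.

p1 O@[(0,1,0,2)]: h1:-1[(0,0,0,2)]-1 h3:-1[(0,1,0,1)]+1* h3:-2[(0,1,0,0)]-1
p2 X@[(0,1,0,1)]: h1:-1[(0,0,0,1)]-1* h3:-1[(0,1,0,0)]-1
p3 O@[(0,0,0,1)]: h3:-1[(0,0,0,0)]+1*
p4 X@[(0,0,0,0)] terminal -1; root [(0,1,0,2)] d7
if O skipped the turn, X would face:
~ p1 X@[(0,1,0,2)]: h1:-1[(0,0,0,2)]-1 h3:-1[(0,1,0,1)]+1* h3:-2[(0,1,0,0)]-1
~ p2 O@[(0,1,0,1)]: h1:-1[(0,0,0,1)]-1* h3:-1[(0,1,0,0)]-1
~ p3 X@[(0,0,0,1)]: h3:-1[(0,0,0,0)]+1*
~ p4 O@[(0,0,0,0)] terminal -1; root [(0,1,0,2)] d7
compare (O): move=+1 vs pass=-1

zugzwang((0,1,0,2), O) = False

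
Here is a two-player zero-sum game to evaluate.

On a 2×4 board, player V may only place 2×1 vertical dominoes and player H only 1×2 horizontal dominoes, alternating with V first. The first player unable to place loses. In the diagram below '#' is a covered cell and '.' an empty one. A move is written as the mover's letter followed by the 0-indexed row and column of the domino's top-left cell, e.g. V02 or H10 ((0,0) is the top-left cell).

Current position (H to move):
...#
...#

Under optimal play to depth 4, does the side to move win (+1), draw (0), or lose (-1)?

p1 H@[...#/...#]: H00[##.#/...#]+1* H01[.###/...#]+1 H10[...#/##.#]+1 H11[...#/.###]+1
p2 V@[##.#/...#]: V02[####/..##]-1*
p3 H@[####/..##]: H10[####/####]+1*
p4 V@[####/####] terminal -1; root [...#/...#] d4

value(...#/...#, H) = +1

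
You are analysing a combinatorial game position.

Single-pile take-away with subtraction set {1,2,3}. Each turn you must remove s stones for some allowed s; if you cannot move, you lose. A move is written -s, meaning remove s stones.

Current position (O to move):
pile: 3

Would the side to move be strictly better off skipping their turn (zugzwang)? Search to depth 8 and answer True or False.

p1 O@[3]: -1[2]-1 -2[1]-1 -3[0]+1*
p2 X@[0] terminal -1; root [3] d8
if O skipped the turn, X would face:
~ p1 X@[3]: -1[2]-1 -2[1]-1 -3[0]+1*
~ p2 O@[0] terminal -1; root [3] d8
compare (O): move=+1 vs pass=-1

zugzwang(3, O) = False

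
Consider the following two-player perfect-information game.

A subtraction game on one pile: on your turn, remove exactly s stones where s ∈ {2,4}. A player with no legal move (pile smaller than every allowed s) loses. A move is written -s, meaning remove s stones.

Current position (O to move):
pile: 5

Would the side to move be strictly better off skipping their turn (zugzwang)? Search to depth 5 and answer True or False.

[5] O move#1: -2:-1/3, -4:+1/1*
[1] end (terminal -1, X#2); searched 5 to 5
if O skipped the turn, X would face:
~ [5] X move#1: -2:-1/3, -4:+1/1*
~ [1] end (terminal -1, O#2); searched 5 to 5
compare (O): move=+1 vs pass=-1

zugzwang(5, O) = False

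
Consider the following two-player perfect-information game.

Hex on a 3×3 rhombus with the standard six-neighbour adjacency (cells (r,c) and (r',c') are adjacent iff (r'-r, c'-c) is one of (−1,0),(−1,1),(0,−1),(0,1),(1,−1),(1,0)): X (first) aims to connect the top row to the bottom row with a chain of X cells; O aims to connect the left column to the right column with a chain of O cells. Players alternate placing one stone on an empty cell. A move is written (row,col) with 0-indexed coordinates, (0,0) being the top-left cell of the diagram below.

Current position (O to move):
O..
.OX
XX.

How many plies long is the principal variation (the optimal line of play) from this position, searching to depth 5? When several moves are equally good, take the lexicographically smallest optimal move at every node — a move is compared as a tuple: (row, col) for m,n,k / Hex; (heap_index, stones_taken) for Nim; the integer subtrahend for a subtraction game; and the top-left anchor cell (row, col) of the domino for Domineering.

p1 O@[O../.OX/XX.]: (0,1)[OO./.OX/XX.]-1 (0,2)[O.O/.OX/XX.]+1* (1,0)[O../OOX/XX.]-1 (2,2)[O../.OX/XXO]-1
p2 X@[O.O/.OX/XX.]: (0,1)[OXO/.OX/XX.]-1* (1,0)[O.O/XOX/XX.]-1 (2,2)[O.O/.OX/XXX]-1
p3 O@[OXO/.OX/XX.]: (1,0)[OXO/OOX/XX.]+1* (2,2)[OXO/.OX/XXO]-1
p4 X@[OXO/OOX/XX.] terminal -1; root [O../.OX/XX.] d5

PV length from [O../.OX/XX.]: 3 plies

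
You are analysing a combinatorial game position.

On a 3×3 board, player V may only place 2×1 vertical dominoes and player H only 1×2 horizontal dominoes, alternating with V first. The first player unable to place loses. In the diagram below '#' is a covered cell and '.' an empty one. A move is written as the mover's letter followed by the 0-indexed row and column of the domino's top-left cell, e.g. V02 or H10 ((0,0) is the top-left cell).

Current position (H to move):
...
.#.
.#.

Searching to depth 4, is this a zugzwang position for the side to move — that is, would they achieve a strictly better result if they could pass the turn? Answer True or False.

zugzwang(.../.#./.#., H) = False

[.../.#./.#.] H move#1: H00:-1/##./.#./.#.*, H01:-1/.##/.#./.#.
[##./.#./.#.] V move#2: V02:+1/###/.##/.#.*, V10:+1/##./##./##., V12:+1/##./.##/.##
[###/.##/.#.] end (terminal -1, H#3); searched .../.#./.#. to 4
suppose H passes — search the same position with V to move:
pass> [.../.#./.#.] V move#1: V00:+1/#../##./.#.*, V02:+1/..#/.##/.#., V10:+1/.../##./##., V12:+1/.../.##/.##
pass> [#../##./.#.] H move#2: H01:-1/###/##./.#.*
pass> [###/##./.#.] V move#3: V12:+1/###/###/.##*
pass> [###/###/.##] end (terminal -1, H#4); searched .../.#./.#. to 4
for H: play -1, pass -1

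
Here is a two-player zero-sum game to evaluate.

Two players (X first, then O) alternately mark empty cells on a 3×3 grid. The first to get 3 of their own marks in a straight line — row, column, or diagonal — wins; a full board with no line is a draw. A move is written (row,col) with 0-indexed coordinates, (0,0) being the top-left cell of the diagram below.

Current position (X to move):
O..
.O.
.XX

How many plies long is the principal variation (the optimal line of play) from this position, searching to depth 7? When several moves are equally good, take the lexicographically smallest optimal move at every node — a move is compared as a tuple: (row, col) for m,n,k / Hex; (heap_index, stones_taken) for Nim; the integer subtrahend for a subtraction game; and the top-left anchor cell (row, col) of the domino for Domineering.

PV length from [O../.O./.XX]: 5 plies

ply 1, X at O../.O./.XX | (0,1)=-1→OX./.O./.XX; (0,2)=+1→O.X/.O./.XX*; (1,0)=+0→O../XO./.XX; (1,2)=+1→O../.OX/.XX; (2,0)=+1→O../.O./XXX
ply 2, O at O.X/.O./.XX | (0,1)=-1→OOX/.O./.XX*; (1,0)=-1→O.X/OO./.XX; (1,2)=-1→O.X/.OO/.XX; (2,0)=-1→O.X/.O./OXX
ply 3, X at OOX/.O./.XX | (1,0)=+1→OOX/XO./.XX*; (1,2)=+1→OOX/.OX/.XX; (2,0)=+1→OOX/.O./XXX
ply 4, O at OOX/XO./.XX | (1,2)=-1→OOX/XOO/.XX*; (2,0)=-1→OOX/XO./OXX
ply 5, X at OOX/XOO/.XX | (2,0)=+1→OOX/XOO/XXX*
ply 6: OOX/XOO/XXX is terminal -1 (O); from O../.O./.XX depth 7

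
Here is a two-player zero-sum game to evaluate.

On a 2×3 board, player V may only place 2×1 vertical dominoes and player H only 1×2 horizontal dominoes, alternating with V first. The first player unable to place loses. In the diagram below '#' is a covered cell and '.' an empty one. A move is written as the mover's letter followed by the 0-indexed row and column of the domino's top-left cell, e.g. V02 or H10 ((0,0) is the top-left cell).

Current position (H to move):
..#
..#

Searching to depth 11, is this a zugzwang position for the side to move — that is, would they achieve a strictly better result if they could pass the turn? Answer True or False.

ply 1, H at ..#/..# | H00=+1→###/..#*; H10=+1→..#/###
ply 2: ###/..# is terminal -1 (V); from ..#/..# depth 11
pass branch (V moves first from the same position):
  | ply 1, V at ..#/..# | V00=+1→#.#/#.#*; V01=+1→.##/.##
  | ply 2: #.#/#.# is terminal -1 (H); from ..#/..# depth 11
H moving scores +1; H passing scores -1

zugzwang(..#/..#, H) = False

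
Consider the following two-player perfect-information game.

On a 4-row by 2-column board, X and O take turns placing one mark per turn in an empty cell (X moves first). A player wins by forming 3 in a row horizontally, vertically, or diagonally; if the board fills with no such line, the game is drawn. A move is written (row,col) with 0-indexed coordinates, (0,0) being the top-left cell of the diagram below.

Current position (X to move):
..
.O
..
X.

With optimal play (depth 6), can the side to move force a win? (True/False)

X winning at [../.O/../X.]: False

[../.O/../X.] X move#1: (0,0):-1/X./.O/../X., (0,1):+0/.X/.O/../X.*, (1,0):+0/../XO/../X., (2,0):+0/../.O/X./X., (2,1):+0/../.O/.X/X., (3,1):+0/../.O/../XX
[.X/.O/../X.] O move#2: (0,0):+0/OX/.O/../X.*, (1,0):+0/.X/OO/../X., (2,0):+0/.X/.O/O./X., (2,1):+0/.X/.O/.O/X., (3,1):+0/.X/.O/../XO
[OX/.O/../X.] X move#3: (1,0):+0/OX/XO/../X.*, (2,0):+0/OX/.O/X./X., (2,1):+0/OX/.O/.X/X., (3,1):+0/OX/.O/../XX
[OX/XO/../X.] O move#4: (2,0):+0/OX/XO/O./X.*, (2,1):-1/OX/XO/.O/X., (3,1):-1/OX/XO/../XO
[OX/XO/O./X.] X move#5: (2,1):+0/OX/XO/OX/X.*, (3,1):+0/OX/XO/O./XX
[OX/XO/OX/X.] O move#6: (3,1):+0/OX/XO/OX/XO*
[OX/XO/OX/XO] end (terminal +0, X#7); searched ../.O/../X. to 6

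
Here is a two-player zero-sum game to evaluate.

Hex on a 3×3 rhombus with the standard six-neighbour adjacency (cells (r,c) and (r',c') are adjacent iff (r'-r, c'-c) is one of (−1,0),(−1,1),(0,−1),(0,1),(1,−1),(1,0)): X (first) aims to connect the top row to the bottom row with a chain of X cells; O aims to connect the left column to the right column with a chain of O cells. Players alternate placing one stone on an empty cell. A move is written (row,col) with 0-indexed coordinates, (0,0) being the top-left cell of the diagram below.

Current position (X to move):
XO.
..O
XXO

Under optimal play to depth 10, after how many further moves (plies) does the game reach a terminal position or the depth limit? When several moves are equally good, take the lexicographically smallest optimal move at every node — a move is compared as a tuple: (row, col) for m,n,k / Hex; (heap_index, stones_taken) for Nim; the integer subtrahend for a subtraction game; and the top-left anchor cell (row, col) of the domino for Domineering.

PV length from [XO./..O/XXO]: 3 plies

[XO./..O/XXO] X move#1: (0,2):+1/XOX/..O/XXO*, (1,0):+1/XO./X.O/XXO, (1,1):+1/XO./.XO/XXO
[XOX/..O/XXO] O move#2: (1,0):-1/XOX/O.O/XXO*, (1,1):-1/XOX/.OO/XXO
[XOX/O.O/XXO] X move#3: (1,1):+1/XOX/OXO/XXO*
[XOX/OXO/XXO] end (terminal -1, O#4); searched XO./..O/XXO to 10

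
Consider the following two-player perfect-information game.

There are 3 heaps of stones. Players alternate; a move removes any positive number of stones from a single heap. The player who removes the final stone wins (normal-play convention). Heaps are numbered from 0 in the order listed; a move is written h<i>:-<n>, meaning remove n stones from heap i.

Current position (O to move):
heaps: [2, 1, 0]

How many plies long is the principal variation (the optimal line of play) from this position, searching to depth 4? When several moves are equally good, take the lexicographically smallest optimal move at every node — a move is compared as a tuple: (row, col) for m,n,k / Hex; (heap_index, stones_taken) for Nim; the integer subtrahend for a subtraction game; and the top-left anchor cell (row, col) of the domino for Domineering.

PV length from [(2,1,0)]: 3 plies

[(2,1,0)] O move#1: h0:-1:+1/(1,1,0)*, h0:-2:-1/(0,1,0), h1:-1:-1/(2,0,0)
[(1,1,0)] X move#2: h0:-1:-1/(0,1,0)*, h1:-1:-1/(1,0,0)
[(0,1,0)] O move#3: h1:-1:+1/(0,0,0)*
[(0,0,0)] end (terminal -1, X#4); searched (2,1,0) to 4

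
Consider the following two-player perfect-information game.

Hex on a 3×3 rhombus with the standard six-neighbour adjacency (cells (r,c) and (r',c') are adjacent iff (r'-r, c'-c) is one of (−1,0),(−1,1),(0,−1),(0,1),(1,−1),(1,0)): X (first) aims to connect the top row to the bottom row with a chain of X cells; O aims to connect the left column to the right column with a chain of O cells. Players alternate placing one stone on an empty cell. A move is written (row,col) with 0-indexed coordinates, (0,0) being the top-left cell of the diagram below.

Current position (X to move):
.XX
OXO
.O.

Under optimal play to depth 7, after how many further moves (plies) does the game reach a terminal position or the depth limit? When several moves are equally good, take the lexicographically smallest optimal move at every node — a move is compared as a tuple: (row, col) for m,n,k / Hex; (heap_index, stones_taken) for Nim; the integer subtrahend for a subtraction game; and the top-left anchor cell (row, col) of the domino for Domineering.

PV length from [.XX/OXO/.O.]: 1 ply

[.XX/OXO/.O.] X move#1: (0,0):-1/XXX/OXO/.O., (2,0):+1/.XX/OXO/XO.*, (2,2):-1/.XX/OXO/.OX
[.XX/OXO/XO.] end (terminal -1, O#2); searched .XX/OXO/.O. to 7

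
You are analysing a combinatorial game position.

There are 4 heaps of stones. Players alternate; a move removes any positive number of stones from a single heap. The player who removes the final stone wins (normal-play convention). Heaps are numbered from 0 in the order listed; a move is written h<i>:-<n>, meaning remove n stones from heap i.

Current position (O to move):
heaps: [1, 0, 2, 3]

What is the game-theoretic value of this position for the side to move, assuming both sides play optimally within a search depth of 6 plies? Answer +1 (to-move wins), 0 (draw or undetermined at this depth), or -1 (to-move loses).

value((1,0,2,3), O) = -1

p1 O@[(1,0,2,3)]: h0:-1[(0,0,2,3)]-1* h2:-1[(1,0,1,3)]-1 h2:-2[(1,0,0,3)]-1 h3:-1[(1,0,2,2)]-1 h3:-2[(1,0,2,1)]-1 h3:-3[(1,0,2,0)]-1
p2 X@[(0,0,2,3)]: h2:-1[(0,0,1,3)]-1 h2:-2[(0,0,0,3)]-1 h3:-1[(0,0,2,2)]+1* h3:-2[(0,0,2,1)]-1 h3:-3[(0,0,2,0)]-1
p3 O@[(0,0,2,2)]: h2:-1[(0,0,1,2)]-1* h2:-2[(0,0,0,2)]-1 h3:-1[(0,0,2,1)]-1 h3:-2[(0,0,2,0)]-1
p4 X@[(0,0,1,2)]: h2:-1[(0,0,0,2)]-1 h3:-1[(0,0,1,1)]+1* h3:-2[(0,0,1,0)]-1
p5 O@[(0,0,1,1)]: h2:-1[(0,0,0,1)]-1* h3:-1[(0,0,1,0)]-1
p6 X@[(0,0,0,1)]: h3:-1[(0,0,0,0)]+1*
p7 O@[(0,0,0,0)] terminal -1; root [(1,0,2,3)] d6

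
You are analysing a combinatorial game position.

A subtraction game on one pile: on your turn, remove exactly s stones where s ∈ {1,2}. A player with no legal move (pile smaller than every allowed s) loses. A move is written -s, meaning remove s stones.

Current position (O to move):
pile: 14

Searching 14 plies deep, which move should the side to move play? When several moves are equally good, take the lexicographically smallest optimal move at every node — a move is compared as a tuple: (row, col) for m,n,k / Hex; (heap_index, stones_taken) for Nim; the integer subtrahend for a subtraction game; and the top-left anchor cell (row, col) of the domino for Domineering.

O's best at [14]: -2

p1 O@[14]: -1[13]-1 -2[12]+1*
p2 X@[12]: -1[11]-1* -2[10]-1
p3 O@[11]: -1[10]-1 -2[9]+1*
p4 X@[9]: -1[8]-1* -2[7]-1
p5 O@[8]: -1[7]-1 -2[6]+1*
p6 X@[6]: -1[5]-1* -2[4]-1
p7 O@[5]: -1[4]-1 -2[3]+1*
p8 X@[3]: -1[2]-1* -2[1]-1
p9 O@[2]: -1[1]-1 -2[0]+1*
p10 X@[0] terminal -1; root [14] d14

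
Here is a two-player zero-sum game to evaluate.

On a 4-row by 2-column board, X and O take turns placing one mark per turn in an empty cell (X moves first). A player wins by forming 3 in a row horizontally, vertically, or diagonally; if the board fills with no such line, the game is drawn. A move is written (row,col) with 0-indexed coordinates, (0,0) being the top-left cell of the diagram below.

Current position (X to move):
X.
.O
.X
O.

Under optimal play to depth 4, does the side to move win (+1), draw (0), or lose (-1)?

ply 1, X at X./.O/.X/O. | (0,1)=+0→XX/.O/.X/O.*; (1,0)=+0→X./XO/.X/O.; (2,0)=+0→X./.O/XX/O.; (3,1)=+0→X./.O/.X/OX
ply 2, O at XX/.O/.X/O. | (1,0)=+0→XX/OO/.X/O.*; (2,0)=+0→XX/.O/OX/O.; (3,1)=+0→XX/.O/.X/OO
ply 3, X at XX/OO/.X/O. | (2,0)=+0→XX/OO/XX/O.*; (3,1)=-1→XX/OO/.X/OX
ply 4, O at XX/OO/XX/O. | (3,1)=+0→XX/OO/XX/OO*
ply 5: XX/OO/XX/OO is terminal +0 (X); from X./.O/.X/O. depth 4

value(X./.O/.X/O., X) = 0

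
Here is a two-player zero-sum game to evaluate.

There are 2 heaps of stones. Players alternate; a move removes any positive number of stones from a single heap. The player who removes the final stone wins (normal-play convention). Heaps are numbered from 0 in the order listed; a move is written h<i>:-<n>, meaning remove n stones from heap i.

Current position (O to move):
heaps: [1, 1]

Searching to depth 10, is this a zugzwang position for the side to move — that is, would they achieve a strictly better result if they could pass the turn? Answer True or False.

[(1,1)] O move#1: h0:-1:-1/(0,1)*, h1:-1:-1/(1,0)
[(0,1)] X move#2: h1:-1:+1/(0,0)*
[(0,0)] end (terminal -1, O#3); searched (1,1) to 10
if O skipped the turn, X would face:
~ [(1,1)] X move#1: h0:-1:-1/(0,1)*, h1:-1:-1/(1,0)
~ [(0,1)] O move#2: h1:-1:+1/(0,0)*
~ [(0,0)] end (terminal -1, X#3); searched (1,1) to 10
compare (O): move=-1 vs pass=+1

zugzwang((1,1), O) = True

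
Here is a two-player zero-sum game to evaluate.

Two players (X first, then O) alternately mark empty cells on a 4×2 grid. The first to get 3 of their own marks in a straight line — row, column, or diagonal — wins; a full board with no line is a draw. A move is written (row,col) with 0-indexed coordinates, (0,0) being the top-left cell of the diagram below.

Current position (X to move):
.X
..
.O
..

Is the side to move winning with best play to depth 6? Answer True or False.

ply 1, X at .X/../.O/.. | (0,0)=+0→XX/../.O/..*; (1,0)=+0→.X/X./.O/..; (1,1)=+0→.X/.X/.O/..; (2,0)=+0→.X/../XO/..; (3,0)=+0→.X/../.O/X.; (3,1)=+0→.X/../.O/.X
ply 2, O at XX/../.O/.. | (1,0)=+0→XX/O./.O/..*; (1,1)=+0→XX/.O/.O/..; (2,0)=+0→XX/../OO/..; (3,0)=+0→XX/../.O/O.; (3,1)=+0→XX/../.O/.O
ply 3, X at XX/O./.O/.. | (1,1)=+0→XX/OX/.O/..*; (2,0)=+0→XX/O./XO/..; (3,0)=+0→XX/O./.O/X.; (3,1)=+0→XX/O./.O/.X
ply 4, O at XX/OX/.O/.. | (2,0)=+0→XX/OX/OO/..*; (3,0)=+0→XX/OX/.O/O.; (3,1)=+0→XX/OX/.O/.O
ply 5, X at XX/OX/OO/.. | (3,0)=+0→XX/OX/OO/X.*; (3,1)=-1→XX/OX/OO/.X
ply 6, O at XX/OX/OO/X. | (3,1)=+0→XX/OX/OO/XO*
ply 7: XX/OX/OO/XO is terminal +0 (X); from .X/../.O/.. depth 6

X winning at [.X/../.O/..]: False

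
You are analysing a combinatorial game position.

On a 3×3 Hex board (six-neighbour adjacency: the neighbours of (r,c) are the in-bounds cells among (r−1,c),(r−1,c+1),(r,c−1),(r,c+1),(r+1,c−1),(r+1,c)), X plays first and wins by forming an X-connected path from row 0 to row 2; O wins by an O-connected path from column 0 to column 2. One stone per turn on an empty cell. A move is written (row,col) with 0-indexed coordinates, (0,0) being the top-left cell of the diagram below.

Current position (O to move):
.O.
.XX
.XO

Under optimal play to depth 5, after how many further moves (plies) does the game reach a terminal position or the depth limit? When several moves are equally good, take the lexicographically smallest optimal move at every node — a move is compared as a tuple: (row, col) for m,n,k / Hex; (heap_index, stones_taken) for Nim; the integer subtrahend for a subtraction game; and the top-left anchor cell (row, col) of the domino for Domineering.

p1 O@[.O./.XX/.XO]: (0,0)[OO./.XX/.XO]-1 (0,2)[.OO/.XX/.XO]+1* (1,0)[.O./OXX/.XO]-1 (2,0)[.O./.XX/OXO]-1
p2 X@[.OO/.XX/.XO]: (0,0)[XOO/.XX/.XO]-1* (1,0)[.OO/XXX/.XO]-1 (2,0)[.OO/.XX/XXO]-1
p3 O@[XOO/.XX/.XO]: (1,0)[XOO/OXX/.XO]+1* (2,0)[XOO/.XX/OXO]-1
p4 X@[XOO/OXX/.XO] terminal -1; root [.O./.XX/.XO] d5

PV length from [.O./.XX/.XO]: 3 plies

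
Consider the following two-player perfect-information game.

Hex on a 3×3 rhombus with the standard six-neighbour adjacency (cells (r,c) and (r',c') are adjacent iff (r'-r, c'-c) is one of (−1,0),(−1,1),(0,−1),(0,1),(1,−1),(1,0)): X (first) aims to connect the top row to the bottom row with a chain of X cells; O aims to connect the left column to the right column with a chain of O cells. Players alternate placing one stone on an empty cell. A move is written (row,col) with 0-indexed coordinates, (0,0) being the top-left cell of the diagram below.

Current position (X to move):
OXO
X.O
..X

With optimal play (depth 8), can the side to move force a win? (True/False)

[OXO/X.O/..X] X move#1: (1,1):+1/OXO/XXO/..X*, (2,0):+1/OXO/X.O/X.X, (2,1):+1/OXO/X.O/.XX
[OXO/XXO/..X] O move#2: (2,0):-1/OXO/XXO/O.X*, (2,1):-1/OXO/XXO/.OX
[OXO/XXO/O.X] X move#3: (2,1):+1/OXO/XXO/OXX*
[OXO/XXO/OXX] end (terminal -1, O#4); searched OXO/X.O/..X to 8

X winning at [OXO/X.O/..X]: True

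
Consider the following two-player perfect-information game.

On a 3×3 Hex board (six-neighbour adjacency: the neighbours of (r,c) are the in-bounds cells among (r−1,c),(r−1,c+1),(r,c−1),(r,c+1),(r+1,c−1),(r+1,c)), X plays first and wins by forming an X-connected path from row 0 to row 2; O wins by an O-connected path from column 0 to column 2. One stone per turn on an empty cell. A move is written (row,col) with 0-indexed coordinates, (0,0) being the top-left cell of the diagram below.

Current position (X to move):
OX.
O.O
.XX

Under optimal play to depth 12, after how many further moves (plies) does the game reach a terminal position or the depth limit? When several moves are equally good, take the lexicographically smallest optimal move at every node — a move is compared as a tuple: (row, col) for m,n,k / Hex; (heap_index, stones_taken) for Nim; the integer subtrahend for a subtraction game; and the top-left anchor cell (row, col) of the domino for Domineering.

PV length from [OX./O.O/.XX]: 1 ply

p1 X@[OX./O.O/.XX]: (0,2)[OXX/O.O/.XX]-1 (1,1)[OX./OXO/.XX]+1* (2,0)[OX./O.O/XXX]-1
p2 O@[OX./OXO/.XX] terminal -1; root [OX./O.O/.XX] d12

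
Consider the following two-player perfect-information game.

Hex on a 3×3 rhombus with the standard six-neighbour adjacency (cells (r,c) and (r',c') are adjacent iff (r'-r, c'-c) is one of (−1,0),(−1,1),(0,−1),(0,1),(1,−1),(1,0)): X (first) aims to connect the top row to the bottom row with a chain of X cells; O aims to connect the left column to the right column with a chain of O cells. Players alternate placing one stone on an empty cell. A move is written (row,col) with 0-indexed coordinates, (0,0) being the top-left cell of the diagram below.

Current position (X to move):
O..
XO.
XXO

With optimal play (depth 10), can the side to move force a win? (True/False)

p1 X@[O../XO./XXO]: (0,1)[OX./XO./XXO]+1* (0,2)[O.X/XO./XXO]+1 (1,2)[O../XOX/XXO]+1
p2 O@[OX./XO./XXO] terminal -1; root [O../XO./XXO] d10

X winning at [O../XO./XXO]: True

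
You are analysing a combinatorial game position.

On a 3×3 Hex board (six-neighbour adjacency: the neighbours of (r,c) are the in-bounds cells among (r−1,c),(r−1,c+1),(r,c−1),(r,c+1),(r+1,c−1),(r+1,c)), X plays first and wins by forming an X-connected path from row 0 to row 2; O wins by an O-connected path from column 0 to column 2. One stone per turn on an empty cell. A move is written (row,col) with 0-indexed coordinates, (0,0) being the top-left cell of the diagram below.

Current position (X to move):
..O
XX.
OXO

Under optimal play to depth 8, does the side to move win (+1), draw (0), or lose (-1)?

ply 1, X at ..O/XX./OXO | (0,0)=+1→X.O/XX./OXO*; (0,1)=+1→.XO/XX./OXO; (1,2)=+1→..O/XXX/OXO
ply 2: X.O/XX./OXO is terminal -1 (O); from ..O/XX./OXO depth 8

value(..O/XX./OXO, X) = +1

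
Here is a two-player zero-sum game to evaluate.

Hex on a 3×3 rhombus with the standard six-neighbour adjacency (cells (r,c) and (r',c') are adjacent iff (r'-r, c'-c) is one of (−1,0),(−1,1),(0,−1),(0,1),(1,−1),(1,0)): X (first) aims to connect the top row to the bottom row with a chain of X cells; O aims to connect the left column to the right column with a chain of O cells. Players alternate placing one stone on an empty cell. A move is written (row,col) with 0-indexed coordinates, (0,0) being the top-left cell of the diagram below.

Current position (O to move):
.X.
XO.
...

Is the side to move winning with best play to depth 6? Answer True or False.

O winning at [.X./XO./...]: True

[.X./XO./...] O move#1: (0,0):-1/OX./XO./..., (0,2):-1/.XO/XO./..., (1,2):-1/.X./XOO/..., (2,0):+1/.X./XO./O..*, (2,1):-1/.X./XO./.O., (2,2):-1/.X./XO./..O
[.X./XO./O..] X move#2: (0,0):-1/XX./XO./O..*, (0,2):-1/.XX/XO./O.., (1,2):-1/.X./XOX/O.., (2,1):-1/.X./XO./OX., (2,2):-1/.X./XO./O.X
[XX./XO./O..] O move#3: (0,2):+1/XXO/XO./O..*, (1,2):+1/XX./XOO/O.., (2,1):+1/XX./XO./OO., (2,2):+1/XX./XO./O.O
[XXO/XO./O..] end (terminal -1, X#4); searched .X./XO./... to 6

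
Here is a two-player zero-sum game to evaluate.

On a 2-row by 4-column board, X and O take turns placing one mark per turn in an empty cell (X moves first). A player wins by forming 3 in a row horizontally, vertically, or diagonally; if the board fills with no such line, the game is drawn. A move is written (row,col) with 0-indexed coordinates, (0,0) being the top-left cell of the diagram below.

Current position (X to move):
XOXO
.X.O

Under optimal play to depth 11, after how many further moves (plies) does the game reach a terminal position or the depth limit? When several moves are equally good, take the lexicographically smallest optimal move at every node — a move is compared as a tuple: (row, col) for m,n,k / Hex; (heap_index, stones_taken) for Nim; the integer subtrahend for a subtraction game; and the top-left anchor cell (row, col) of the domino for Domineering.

[XOXO/.X.O] X move#1: (1,0):+0/XOXO/XX.O*, (1,2):+0/XOXO/.XXO
[XOXO/XX.O] O move#2: (1,2):+0/XOXO/XXOO*
[XOXO/XXOO] end (terminal +0, X#3); searched XOXO/.X.O to 11

PV length from [XOXO/.X.O]: 2 plies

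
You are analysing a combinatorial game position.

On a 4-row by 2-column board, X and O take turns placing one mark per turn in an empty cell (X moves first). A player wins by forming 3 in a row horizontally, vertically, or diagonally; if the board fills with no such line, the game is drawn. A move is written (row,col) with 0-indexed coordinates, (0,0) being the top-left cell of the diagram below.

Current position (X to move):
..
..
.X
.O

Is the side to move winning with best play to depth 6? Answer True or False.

p1 X@[../../.X/.O]: (0,0)[X./../.X/.O]+0* (0,1)[.X/../.X/.O]+0 (1,0)[../X./.X/.O]+0 (1,1)[../.X/.X/.O]+0 (2,0)[../../XX/.O]+0 (3,0)[../../.X/XO]+0
p2 O@[X./../.X/.O]: (0,1)[XO/../.X/.O]+0* (1,0)[X./O./.X/.O]+0 (1,1)[X./.O/.X/.O]+0 (2,0)[X./../OX/.O]+0 (3,0)[X./../.X/OO]+0
p3 X@[XO/../.X/.O]: (1,0)[XO/X./.X/.O]+0* (1,1)[XO/.X/.X/.O]+0 (2,0)[XO/../XX/.O]+0 (3,0)[XO/../.X/XO]+0
p4 O@[XO/X./.X/.O]: (1,1)[XO/XO/.X/.O]-1 (2,0)[XO/X./OX/.O]+0* (3,0)[XO/X./.X/OO]-1
p5 X@[XO/X./OX/.O]: (1,1)[XO/XX/OX/.O]+0* (3,0)[XO/X./OX/XO]+0
p6 O@[XO/XX/OX/.O]: (3,0)[XO/XX/OX/OO]+0*
p7 X@[XO/XX/OX/OO] terminal +0; root [../../.X/.O] d6

X winning at [../../.X/.O]: False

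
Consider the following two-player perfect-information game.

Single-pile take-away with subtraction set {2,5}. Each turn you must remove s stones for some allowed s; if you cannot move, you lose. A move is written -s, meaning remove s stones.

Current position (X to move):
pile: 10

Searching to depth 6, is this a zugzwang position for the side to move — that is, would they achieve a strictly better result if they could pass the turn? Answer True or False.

[10] X move#1: -2:+1/8*, -5:-1/5
[8] O move#2: -2:-1/6*, -5:-1/3
[6] X move#3: -2:+1/4*, -5:+1/1
[4] O move#4: -2:-1/2*
[2] X move#5: -2:+1/0*
[0] end (terminal -1, O#6); searched 10 to 6
suppose X passes — search the same position with O to move:
pass> [10] O move#1: -2:+1/8*, -5:-1/5
pass> [8] X move#2: -2:-1/6*, -5:-1/3
pass> [6] O move#3: -2:+1/4*, -5:+1/1
pass> [4] X move#4: -2:-1/2*
pass> [2] O move#5: -2:+1/0*
pass> [0] end (terminal -1, X#6); searched 10 to 6
for X: play +1, pass -1

zugzwang(10, X) = False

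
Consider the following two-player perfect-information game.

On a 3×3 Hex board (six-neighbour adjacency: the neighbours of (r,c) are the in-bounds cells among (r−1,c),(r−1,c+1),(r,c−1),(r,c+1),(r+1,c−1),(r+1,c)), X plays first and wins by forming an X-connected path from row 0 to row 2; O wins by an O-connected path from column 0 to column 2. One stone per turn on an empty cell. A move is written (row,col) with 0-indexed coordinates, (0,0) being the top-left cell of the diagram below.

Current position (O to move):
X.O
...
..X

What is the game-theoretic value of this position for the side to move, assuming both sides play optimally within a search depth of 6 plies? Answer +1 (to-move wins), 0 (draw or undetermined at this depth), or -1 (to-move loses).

value(X.O/.../..X, O) = +1

[X.O/.../..X] O move#1: (0,1):-1/XOO/.../..X, (1,0):+1/X.O/O../..X*, (1,1):+1/X.O/.O./..X, (1,2):-1/X.O/..O/..X, (2,0):-1/X.O/.../O.X, (2,1):-1/X.O/.../.OX
[X.O/O../..X] X move#2: (0,1):-1/XXO/O../..X*, (1,1):-1/X.O/OX./..X, (1,2):-1/X.O/O.X/..X, (2,0):-1/X.O/O../X.X, (2,1):-1/X.O/O../.XX
[XXO/O../..X] O move#3: (1,1):+1/XXO/OO./..X*, (1,2):-1/XXO/O.O/..X, (2,0):-1/XXO/O../O.X, (2,1):-1/XXO/O../.OX
[XXO/OO./..X] end (terminal -1, X#4); searched X.O/.../..X to 6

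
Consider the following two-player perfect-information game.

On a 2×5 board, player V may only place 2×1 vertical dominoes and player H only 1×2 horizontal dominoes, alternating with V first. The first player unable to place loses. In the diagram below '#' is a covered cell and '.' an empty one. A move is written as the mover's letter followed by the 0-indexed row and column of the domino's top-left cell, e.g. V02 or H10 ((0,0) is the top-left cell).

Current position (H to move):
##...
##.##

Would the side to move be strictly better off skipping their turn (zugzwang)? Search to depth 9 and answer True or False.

p1 H@[##.../##.##]: H02[####./##.##]+1* H03[##.##/##.##]-1
p2 V@[####./##.##] terminal -1; root [##.../##.##] d9
if H skipped the turn, V would face:
~ p1 V@[##.../##.##]: V02[###../#####]-1*
~ p2 H@[###../#####]: H03[#####/#####]+1*
~ p3 V@[#####/#####] terminal -1; root [##.../##.##] d9
compare (H): move=+1 vs pass=+1

zugzwang(##.../##.##, H) = False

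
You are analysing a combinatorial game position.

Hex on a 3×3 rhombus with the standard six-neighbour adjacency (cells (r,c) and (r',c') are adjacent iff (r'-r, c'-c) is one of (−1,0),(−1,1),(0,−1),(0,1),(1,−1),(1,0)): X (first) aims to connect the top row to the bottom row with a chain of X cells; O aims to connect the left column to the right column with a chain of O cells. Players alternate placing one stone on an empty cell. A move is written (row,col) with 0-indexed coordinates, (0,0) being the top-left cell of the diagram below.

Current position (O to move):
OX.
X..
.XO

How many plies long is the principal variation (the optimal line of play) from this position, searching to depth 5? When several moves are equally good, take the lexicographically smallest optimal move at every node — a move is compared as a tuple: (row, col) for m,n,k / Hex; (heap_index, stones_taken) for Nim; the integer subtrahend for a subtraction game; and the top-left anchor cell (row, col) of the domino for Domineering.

PV length from [OX./X../.XO]: 2 plies

ply 1, O at OX./X../.XO | (0,2)=-1→OXO/X../.XO*; (1,1)=-1→OX./XO./.XO; (1,2)=-1→OX./X.O/.XO; (2,0)=-1→OX./X../OXO
ply 2, X at OXO/X../.XO | (1,1)=+1→OXO/XX./.XO*; (1,2)=+1→OXO/X.X/.XO; (2,0)=+1→OXO/X../XXO
ply 3: OXO/XX./.XO is terminal -1 (O); from OX./X../.XO depth 5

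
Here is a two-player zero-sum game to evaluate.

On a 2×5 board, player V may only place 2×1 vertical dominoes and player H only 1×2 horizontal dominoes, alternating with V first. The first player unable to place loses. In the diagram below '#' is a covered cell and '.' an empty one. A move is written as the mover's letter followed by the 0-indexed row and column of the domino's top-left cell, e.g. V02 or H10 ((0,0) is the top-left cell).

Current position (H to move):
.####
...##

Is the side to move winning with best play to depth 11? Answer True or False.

H winning at [.####/...##]: True

ply 1, H at .####/...## | H10=+1→.####/##.##*; H11=-1→.####/.####
ply 2: .####/##.## is terminal -1 (V); from .####/...## depth 11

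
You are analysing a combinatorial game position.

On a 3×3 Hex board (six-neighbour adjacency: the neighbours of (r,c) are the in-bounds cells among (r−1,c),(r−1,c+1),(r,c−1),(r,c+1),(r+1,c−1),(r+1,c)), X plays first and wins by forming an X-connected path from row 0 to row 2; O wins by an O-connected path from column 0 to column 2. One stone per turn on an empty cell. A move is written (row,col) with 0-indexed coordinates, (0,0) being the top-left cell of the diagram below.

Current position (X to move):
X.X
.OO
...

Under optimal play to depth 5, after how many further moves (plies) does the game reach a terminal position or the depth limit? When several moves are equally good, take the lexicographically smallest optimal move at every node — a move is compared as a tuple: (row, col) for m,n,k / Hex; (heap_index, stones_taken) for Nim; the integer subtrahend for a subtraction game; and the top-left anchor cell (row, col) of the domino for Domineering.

PV length from [X.X/.OO/...]: 2 plies

[X.X/.OO/...] X move#1: (0,1):-1/XXX/.OO/...*, (1,0):-1/X.X/XOO/..., (2,0):-1/X.X/.OO/X.., (2,1):-1/X.X/.OO/.X., (2,2):-1/X.X/.OO/..X
[XXX/.OO/...] O move#2: (1,0):+1/XXX/OOO/...*, (2,0):+1/XXX/.OO/O.., (2,1):+1/XXX/.OO/.O., (2,2):+1/XXX/.OO/..O
[XXX/OOO/...] end (terminal -1, X#3); searched X.X/.OO/... to 5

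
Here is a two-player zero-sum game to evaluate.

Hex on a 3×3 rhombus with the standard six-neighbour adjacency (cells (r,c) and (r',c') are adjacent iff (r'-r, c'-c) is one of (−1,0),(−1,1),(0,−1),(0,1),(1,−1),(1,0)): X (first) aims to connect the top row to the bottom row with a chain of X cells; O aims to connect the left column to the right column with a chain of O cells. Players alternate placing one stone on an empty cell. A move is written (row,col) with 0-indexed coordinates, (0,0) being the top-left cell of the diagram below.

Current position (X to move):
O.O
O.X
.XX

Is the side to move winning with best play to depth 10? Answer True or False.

p1 X@[O.O/O.X/.XX]: (0,1)[OXO/O.X/.XX]-1* (1,1)[O.O/OXX/.XX]-1 (2,0)[O.O/O.X/XXX]-1
p2 O@[OXO/O.X/.XX]: (1,1)[OXO/OOX/.XX]+1* (2,0)[OXO/O.X/OXX]-1
p3 X@[OXO/OOX/.XX] terminal -1; root [O.O/O.X/.XX] d10

X winning at [O.O/O.X/.XX]: False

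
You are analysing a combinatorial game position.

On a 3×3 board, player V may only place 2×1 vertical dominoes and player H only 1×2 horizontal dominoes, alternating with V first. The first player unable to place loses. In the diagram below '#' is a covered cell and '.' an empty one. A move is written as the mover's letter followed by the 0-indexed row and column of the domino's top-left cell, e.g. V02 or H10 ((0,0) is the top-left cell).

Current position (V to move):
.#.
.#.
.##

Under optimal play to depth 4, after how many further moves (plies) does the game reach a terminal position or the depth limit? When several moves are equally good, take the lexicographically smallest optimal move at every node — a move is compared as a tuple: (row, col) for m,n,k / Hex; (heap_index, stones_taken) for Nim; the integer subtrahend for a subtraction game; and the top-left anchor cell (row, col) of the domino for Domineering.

p1 V@[.#./.#./.##]: V00[##./##./.##]+1* V02[.##/.##/.##]+1 V10[.#./##./###]+1
p2 H@[##./##./.##] terminal -1; root [.#./.#./.##] d4

PV length from [.#./.#./.##]: 1 ply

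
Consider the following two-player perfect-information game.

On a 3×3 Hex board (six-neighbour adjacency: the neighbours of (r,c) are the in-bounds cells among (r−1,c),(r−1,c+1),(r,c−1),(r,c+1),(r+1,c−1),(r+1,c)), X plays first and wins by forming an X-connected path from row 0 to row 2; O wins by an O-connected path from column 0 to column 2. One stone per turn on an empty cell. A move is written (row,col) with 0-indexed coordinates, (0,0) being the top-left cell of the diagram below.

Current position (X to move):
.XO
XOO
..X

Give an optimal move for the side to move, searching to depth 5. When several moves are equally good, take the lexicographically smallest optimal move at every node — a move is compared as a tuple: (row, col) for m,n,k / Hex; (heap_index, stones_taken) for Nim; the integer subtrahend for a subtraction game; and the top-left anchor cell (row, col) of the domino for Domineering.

[.XO/XOO/..X] X move#1: (0,0):-1/XXO/XOO/..X, (2,0):+1/.XO/XOO/X.X*, (2,1):-1/.XO/XOO/.XX
[.XO/XOO/X.X] end (terminal -1, O#2); searched .XO/XOO/..X to 5

X's best at [.XO/XOO/..X]: (2,0)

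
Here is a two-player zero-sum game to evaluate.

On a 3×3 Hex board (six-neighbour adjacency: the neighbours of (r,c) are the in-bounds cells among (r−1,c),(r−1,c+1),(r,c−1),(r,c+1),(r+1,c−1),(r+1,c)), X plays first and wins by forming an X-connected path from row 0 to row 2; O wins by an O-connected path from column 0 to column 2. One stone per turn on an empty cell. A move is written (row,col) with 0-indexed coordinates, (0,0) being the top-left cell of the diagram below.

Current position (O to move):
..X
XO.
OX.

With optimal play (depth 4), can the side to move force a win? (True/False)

[..X/XO./OX.] O move#1: (0,0):-1/O.X/XO./OX., (0,1):-1/.OX/XO./OX., (1,2):+1/..X/XOO/OX.*, (2,2):-1/..X/XO./OXO
[..X/XOO/OX.] end (terminal -1, X#2); searched ..X/XO./OX. to 4

O winning at [..X/XO./OX.]: True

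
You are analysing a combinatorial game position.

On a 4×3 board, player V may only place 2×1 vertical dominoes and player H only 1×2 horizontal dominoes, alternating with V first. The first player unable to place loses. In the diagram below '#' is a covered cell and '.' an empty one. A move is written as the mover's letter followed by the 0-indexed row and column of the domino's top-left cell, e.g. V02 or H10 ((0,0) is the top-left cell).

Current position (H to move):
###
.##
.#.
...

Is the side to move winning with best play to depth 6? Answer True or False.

ply 1, H at ###/.##/.#./... | H30=-1→###/.##/.#./##.*; H31=-1→###/.##/.#./.##
ply 2, V at ###/.##/.#./##. | V10=+1→###/###/##./##.*; V22=+1→###/.##/.##/###
ply 3: ###/###/##./##. is terminal -1 (H); from ###/.##/.#./... depth 6

H winning at [###/.##/.#./...]: False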